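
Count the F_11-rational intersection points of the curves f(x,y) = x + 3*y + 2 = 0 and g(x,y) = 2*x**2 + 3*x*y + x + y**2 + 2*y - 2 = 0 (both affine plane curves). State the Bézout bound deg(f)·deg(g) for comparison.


Common zeros: ∅; count = 0; Bézout bound = 2.

deg(f) = 1, deg(g) = 2, so Bézout bound = 2.
Scan x ∈ F_11. For each x, list the y ∈ F_11 with f(x, y) ≡ 0 and those with g(x, y) ≡ 0 (mod 11); the common zeros in that column are the intersection.
  x = 0: f ≡ 0 at y ∈ {3}; g ≡ 0 at y ∈ {4, 5}; common: ∅.
  x = 1: f ≡ 0 at y ∈ {10}; g ≡ 0 at y ∈ ∅; common: ∅.
  x = 2: f ≡ 0 at y ∈ {6}; g ≡ 0 at y ∈ ∅; common: ∅.
  x = 3: f ≡ 0 at y ∈ {2}; g ≡ 0 at y ∈ {5, 6}; common: ∅.
  x = 4: f ≡ 0 at y ∈ {9}; g ≡ 0 at y ∈ {2, 6}; common: ∅.
  x = 5: f ≡ 0 at y ∈ {5}; g ≡ 0 at y ∈ {8}; common: ∅.
  x = 6: f ≡ 0 at y ∈ {1}; g ≡ 0 at y ∈ ∅; common: ∅.
  x = 7: f ≡ 0 at y ∈ {8}; g ≡ 0 at y ∈ ∅; common: ∅.
  x = 8: f ≡ 0 at y ∈ {4}; g ≡ 0 at y ∈ ∅; common: ∅.
  x = 9: f ≡ 0 at y ∈ {0}; g ≡ 0 at y ∈ {2}; common: ∅.
  x = 10: f ≡ 0 at y ∈ {7}; g ≡ 0 at y ∈ {4, 8}; common: ∅.
Collecting: common zeros = ∅, so the count is 0.
Comparison with the Bézout bound: 0 ≤ 2 = deg(f)·deg(g), as expected for curves with no common component (the affine F_11-count falls short of the bound because intersections may lie at infinity, over extension fields, or carry multiplicity).


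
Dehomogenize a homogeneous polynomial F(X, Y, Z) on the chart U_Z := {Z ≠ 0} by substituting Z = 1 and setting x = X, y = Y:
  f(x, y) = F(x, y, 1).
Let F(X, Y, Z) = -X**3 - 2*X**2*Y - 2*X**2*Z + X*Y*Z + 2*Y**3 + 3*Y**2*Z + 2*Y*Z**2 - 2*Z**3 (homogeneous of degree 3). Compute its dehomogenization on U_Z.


f(x, y) = -x**3 - 2*x**2*y - 2*x**2 + x*y + 2*y**3 + 3*y**2 + 2*y - 2

On U_Z we set Z = 1. Each monomial c·X^i·Y^j·Z^k in F becomes c·x^i·y^j·1^k = c·x^i·y^j.
Substituting Z = 1: F(X, Y, 1) = -x**3 - 2*x**2*y - 2*x**2 + x*y + 2*y**3 + 3*y**2 + 2*y - 2.
Note: deg(f) ≤ deg(F) = 3; strict inequality happens when F is divisible by Z (lost terms).


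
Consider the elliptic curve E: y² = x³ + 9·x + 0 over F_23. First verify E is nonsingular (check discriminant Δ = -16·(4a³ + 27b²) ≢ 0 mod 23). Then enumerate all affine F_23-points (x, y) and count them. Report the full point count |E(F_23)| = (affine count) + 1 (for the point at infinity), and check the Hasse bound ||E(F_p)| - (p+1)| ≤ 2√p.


Affine points = {(0, 0), (2, 7), (2, 16), (3, 10), (3, 13), (4, 10), (4, 13), (5, 3), (5, 20), (8, 3), (8, 20), (10, 3), (10, 20), (11, 2), (11, 21), (14, 8), (14, 15), (16, 10), (16, 13), (17, 11), (17, 12), (22, 6), (22, 17)}; affine count = 23; |E(F_23)| = 24.

Discriminant check: Δ ∝ 4a³ + 27b² = 4·9³ + 27·0² = 4·729 + 27·0 ≡ 18 (mod 23). Nonzero ⇒ E is nonsingular.
For each x ∈ F_23, compute rhs = x³ + 9·x + 0 mod 23, then count y ∈ F_23 with y² ≡ rhs.
  x = 0: rhs = 0, matching y values: 0 (1 points).
  x = 1: rhs = 10, matching y values: none (0 points).
  x = 2: rhs = 3, matching y values: 7, 16 (2 points).
  x = 3: rhs = 8, matching y values: 10, 13 (2 points).
  x = 4: rhs = 8, matching y values: 10, 13 (2 points).
  x = 5: rhs = 9, matching y values: 3, 20 (2 points).
  x = 6: rhs = 17, matching y values: none (0 points).
  x = 7: rhs = 15, matching y values: none (0 points).
  x = 8: rhs = 9, matching y values: 3, 20 (2 points).
  x = 9: rhs = 5, matching y values: none (0 points).
  x = 10: rhs = 9, matching y values: 3, 20 (2 points).
  x = 11: rhs = 4, matching y values: 2, 21 (2 points).
  x = 12: rhs = 19, matching y values: none (0 points).
  x = 13: rhs = 14, matching y values: none (0 points).
  x = 14: rhs = 18, matching y values: 8, 15 (2 points).
  x = 15: rhs = 14, matching y values: none (0 points).
  x = 16: rhs = 8, matching y values: 10, 13 (2 points).
  x = 17: rhs = 6, matching y values: 11, 12 (2 points).
  x = 18: rhs = 14, matching y values: none (0 points).
  x = 19: rhs = 15, matching y values: none (0 points).
  x = 20: rhs = 15, matching y values: none (0 points).
  x = 21: rhs = 20, matching y values: none (0 points).
  x = 22: rhs = 13, matching y values: 6, 17 (2 points).
Total affine count: 23.
Full point count |E(F_23)| = 23 + 1 = 24.
Hasse bound: |24 − (23+1)| = |0| = 0 ≤ 2√23 ≈ 9.5917 ✓.


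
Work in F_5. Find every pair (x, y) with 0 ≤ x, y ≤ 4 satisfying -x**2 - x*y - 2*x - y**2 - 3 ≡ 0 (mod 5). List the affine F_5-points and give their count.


Affine F_5-points: {(2, 4)}; count = 1.

For each of the 25 pairs (x, y) ∈ F_5², evaluate f(x, y) mod 5. Record the zeros.
  x = 0: [0↦2, 1↦1, 2↦3, 3↦3, 4↦1]  zeros at y ∈ ∅
  x = 1: [0↦4, 1↦2, 2↦3, 3↦2, 4↦4]  zeros at y ∈ ∅
  x = 2: [0↦4, 1↦1, 2↦1, 3↦4, 4↦0]  zeros at y ∈ {4}
  x = 3: [0↦2, 1↦3, 2↦2, 3↦4, 4↦4]  zeros at y ∈ ∅
  x = 4: [0↦3, 1↦3, 2↦1, 3↦2, 4↦1]  zeros at y ∈ ∅
Collecting zeros: affine points = {(2, 4)}.
Total count |C(F_5)_aff| = 1.


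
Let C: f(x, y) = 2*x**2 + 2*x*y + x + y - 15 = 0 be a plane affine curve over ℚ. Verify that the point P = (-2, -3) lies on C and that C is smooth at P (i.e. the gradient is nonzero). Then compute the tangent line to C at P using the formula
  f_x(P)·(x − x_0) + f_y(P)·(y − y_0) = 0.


Tangent line at P: -13*x - 3*y - 35 = 0.

Step 1: f(-2, -3) = 0, so P lies on C.
Step 2: partial derivatives
  f_x(x, y) = 4*x + 2*y + 1, f_y(x, y) = 2*x + 1.
  f_x(P) = -13, f_y(P) = -3 (gradient nonzero, so P is smooth).
Step 3: tangent line at P: -13·(x − -2) + -3·(y − -3) = 0.
Expanding: -13*x - 3*y - 35 = 0.


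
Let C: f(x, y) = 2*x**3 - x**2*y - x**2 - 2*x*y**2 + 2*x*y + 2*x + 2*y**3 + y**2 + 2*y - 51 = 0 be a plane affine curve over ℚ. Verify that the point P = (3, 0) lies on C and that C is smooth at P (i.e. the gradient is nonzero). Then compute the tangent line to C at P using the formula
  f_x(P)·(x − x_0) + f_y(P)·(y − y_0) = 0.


Tangent line at P: 50*x - y - 150 = 0.

Step 1: f(3, 0) = 0, so P lies on C.
Step 2: partial derivatives
  f_x(x, y) = 6*x**2 - 2*x*y - 2*x - 2*y**2 + 2*y + 2, f_y(x, y) = -x**2 - 4*x*y + 2*x + 6*y**2 + 2*y + 2.
  f_x(P) = 50, f_y(P) = -1 (gradient nonzero, so P is smooth).
Step 3: tangent line at P: 50·(x − 3) + -1·(y − 0) = 0.
Expanding: 50*x - y - 150 = 0.


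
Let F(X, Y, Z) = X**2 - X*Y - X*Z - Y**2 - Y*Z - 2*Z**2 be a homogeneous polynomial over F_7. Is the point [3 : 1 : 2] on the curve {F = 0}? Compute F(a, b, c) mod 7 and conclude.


F(3,1,2) ≡ 3 (mod 7); P is NOT on the curve.

Evaluate F(3, 1, 2) term-by-term (mod 7).
  X**2 ↦ 1·9·1·1 = 9
  -X*Y ↦ -1·3·1·1 = -3
  -X*Z ↦ -1·3·1·2 = -6
  -Y**2 ↦ -1·1·1·1 = -1
  -Y*Z ↦ -1·1·1·2 = -2
  -2*Z**2 ↦ -2·1·1·4 = -8
Sum: F(3, 1, 2) = (9) + (-3) + (-6) + (-1) + (-2) + (-8) = -11.
Reducing mod 7: -11 ≡ 3 (mod 7).
Since F(a, b, c) ≡ 3 ≠ 0 (mod 7), P does NOT lie on the curve.


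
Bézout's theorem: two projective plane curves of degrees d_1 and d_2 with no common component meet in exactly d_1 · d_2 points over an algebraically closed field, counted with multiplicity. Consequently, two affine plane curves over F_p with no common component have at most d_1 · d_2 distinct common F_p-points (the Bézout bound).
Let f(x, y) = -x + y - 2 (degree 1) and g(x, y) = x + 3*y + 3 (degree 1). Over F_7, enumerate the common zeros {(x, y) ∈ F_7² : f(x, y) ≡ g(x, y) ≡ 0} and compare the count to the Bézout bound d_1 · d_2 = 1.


Common zeros: {(3, 5)}; count = 1; Bézout bound = 1.

deg(f) = 1, deg(g) = 1, so Bézout bound = 1.
Scan x ∈ F_7. For each x, list the y ∈ F_7 with f(x, y) ≡ 0 and those with g(x, y) ≡ 0 (mod 7); the common zeros in that column are the intersection.
  x = 0: f ≡ 0 at y ∈ {2}; g ≡ 0 at y ∈ {6}; common: ∅.
  x = 1: f ≡ 0 at y ∈ {3}; g ≡ 0 at y ∈ {1}; common: ∅.
  x = 2: f ≡ 0 at y ∈ {4}; g ≡ 0 at y ∈ {3}; common: ∅.
  x = 3: f ≡ 0 at y ∈ {5}; g ≡ 0 at y ∈ {5}; common: {5}.
  x = 4: f ≡ 0 at y ∈ {6}; g ≡ 0 at y ∈ {0}; common: ∅.
  x = 5: f ≡ 0 at y ∈ {0}; g ≡ 0 at y ∈ {2}; common: ∅.
  x = 6: f ≡ 0 at y ∈ {1}; g ≡ 0 at y ∈ {4}; common: ∅.
Collecting: common zeros = {(3, 5)}, so the count is 1.
Comparison with the Bézout bound: 1 ≤ 1 = deg(f)·deg(g), as expected for curves with no common component (the bound is attained).


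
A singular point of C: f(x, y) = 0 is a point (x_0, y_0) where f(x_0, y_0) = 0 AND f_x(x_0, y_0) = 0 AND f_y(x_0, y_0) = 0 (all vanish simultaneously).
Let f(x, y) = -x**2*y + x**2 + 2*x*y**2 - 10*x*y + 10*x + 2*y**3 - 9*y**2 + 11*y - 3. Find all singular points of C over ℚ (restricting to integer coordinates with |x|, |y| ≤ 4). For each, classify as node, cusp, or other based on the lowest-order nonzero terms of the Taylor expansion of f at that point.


Singular points: {(-1, 2)}; classification: node.

Compute partial derivatives:
  f_x = -2*x*y + 2*x + 2*y**2 - 10*y + 10.
  f_y = -x**2 + 4*x*y - 10*x + 6*y**2 - 18*y + 11.
Scan x_0 ∈ {−4, ..., 4}. For each x_0, f_y(x_0, y) is a polynomial in y; find its integer roots y ∈ {−4, ..., 4}, then test f_x and f at those candidates.
  x = -4: f_y(-4, y) = 6*y**2 - 34*y + 35; no integer root y with |y| ≤ 4.
  x = -3: f_y(-3, y) = 6*y**2 - 30*y + 32; no integer root y with |y| ≤ 4.
  x = -2: f_y(-2, y) = 6*y**2 - 26*y + 27; no integer root y with |y| ≤ 4.
  x = -1: f_y(-1, y) = 6*y**2 - 22*y + 20; vanishes at y ∈ {2}. (-1, 2): f_x = 0, f = 0 — SINGULAR.
  x = 0: f_y(0, y) = 6*y**2 - 18*y + 11; no integer root y with |y| ≤ 4.
  x = 1: f_y(1, y) = 6*y**2 - 14*y; vanishes at y ∈ {0}. (1, 0): f_x = 12 ≠ 0.
  x = 2: f_y(2, y) = 6*y**2 - 10*y - 13; no integer root y with |y| ≤ 4.
  x = 3: f_y(3, y) = 6*y**2 - 6*y - 28; no integer root y with |y| ≤ 4.
  x = 4: f_y(4, y) = 6*y**2 - 2*y - 45; no integer root y with |y| ≤ 4.
Only singular point on the grid: (-1, 2).
Classify: substitute x = -1 + u, y = 2 + v and expand: f = -u**2*v - u**2 + 2*u*v**2 + 2*v**3 + v**2.
No constant or linear terms (consistent with a singular point). Quadratic part: -u**2 + v**2. Cubic part: -u**2*v + 2*u*v**2 + 2*v**3.
The quadratic part v**2 - u**2 = (v − u)(v + u) splits into two distinct linear factors, so there are two distinct tangent lines y − 2 = ±(x − -1) — this is a node (ordinary double point).
Classification: node.


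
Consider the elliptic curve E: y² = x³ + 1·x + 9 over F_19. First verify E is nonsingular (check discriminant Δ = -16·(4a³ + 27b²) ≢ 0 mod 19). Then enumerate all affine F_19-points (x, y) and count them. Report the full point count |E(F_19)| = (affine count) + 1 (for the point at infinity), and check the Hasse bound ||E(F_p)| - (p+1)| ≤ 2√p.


Affine points = {(0, 3), (0, 16), (1, 7), (1, 12), (2, 0), (3, 1), (3, 18), (4, 1), (4, 18), (5, 5), (5, 14), (7, 6), (7, 13), (8, 4), (8, 15), (9, 5), (9, 14), (12, 1), (12, 18), (15, 6), (15, 13), (16, 6), (16, 13), (18, 8), (18, 11)}; affine count = 25; |E(F_19)| = 26.

Discriminant check: Δ ∝ 4a³ + 27b² = 4·1³ + 27·9² = 4·1 + 27·81 ≡ 6 (mod 19). Nonzero ⇒ E is nonsingular.
For each x ∈ F_19, compute rhs = x³ + 1·x + 9 mod 19, then count y ∈ F_19 with y² ≡ rhs.
  x = 0: rhs = 9, matching y values: 3, 16 (2 points).
  x = 1: rhs = 11, matching y values: 7, 12 (2 points).
  x = 2: rhs = 0, matching y values: 0 (1 points).
  x = 3: rhs = 1, matching y values: 1, 18 (2 points).
  x = 4: rhs = 1, matching y values: 1, 18 (2 points).
  x = 5: rhs = 6, matching y values: 5, 14 (2 points).
  x = 6: rhs = 3, matching y values: none (0 points).
  x = 7: rhs = 17, matching y values: 6, 13 (2 points).
  x = 8: rhs = 16, matching y values: 4, 15 (2 points).
  x = 9: rhs = 6, matching y values: 5, 14 (2 points).
  x = 10: rhs = 12, matching y values: none (0 points).
  x = 11: rhs = 2, matching y values: none (0 points).
  x = 12: rhs = 1, matching y values: 1, 18 (2 points).
  x = 13: rhs = 15, matching y values: none (0 points).
  x = 14: rhs = 12, matching y values: none (0 points).
  x = 15: rhs = 17, matching y values: 6, 13 (2 points).
  x = 16: rhs = 17, matching y values: 6, 13 (2 points).
  x = 17: rhs = 18, matching y values: none (0 points).
  x = 18: rhs = 7, matching y values: 8, 11 (2 points).
Total affine count: 25.
Full point count |E(F_19)| = 25 + 1 = 26.
Hasse bound: |26 − (19+1)| = |6| = 6 ≤ 2√19 ≈ 8.7178 ✓.


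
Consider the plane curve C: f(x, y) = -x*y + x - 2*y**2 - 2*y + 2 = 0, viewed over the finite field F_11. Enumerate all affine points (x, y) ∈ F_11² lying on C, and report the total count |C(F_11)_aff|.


Affine F_11-points: {(0, 3), (0, 7), (1, 2), (2, 4), (2, 5), (8, 8), (8, 9), (9, 0), (10, 6), (10, 10)}; count = 10.

For each of the 121 pairs (x, y) ∈ F_11², evaluate f(x, y) mod 11. Record the zeros.
  x = 0: [0↦2, 1↦9, 2↦1, 3↦0, 4↦6, 5↦8, 6↦6, 7↦0, 8↦1, 9↦9, 10↦2]  zeros at y ∈ {3, 7}
  x = 1: [0↦3, 1↦9, 2↦0, 3↦9, 4↦3, 5↦4, 6↦1, 7↦5, 8↦5, 9↦1, 10↦4]  zeros at y ∈ {2}
  x = 2: [0↦4, 1↦9, 2↦10, 3↦7, 4↦0, 5↦0, 6↦7, 7↦10, 8↦9, 9↦4, 10↦6]  zeros at y ∈ {4, 5}
  x = 3: [0↦5, 1↦9, 2↦9, 3↦5, 4↦8, 5↦7, 6↦2, 7↦4, 8↦2, 9↦7, 10↦8]  zeros at y ∈ ∅
  x = 4: [0↦6, 1↦9, 2↦8, 3↦3, 4↦5, 5↦3, 6↦8, 7↦9, 8↦6, 9↦10, 10↦10]  zeros at y ∈ ∅
  x = 5: [0↦7, 1↦9, 2↦7, 3↦1, 4↦2, 5↦10, 6↦3, 7↦3, 8↦10, 9↦2, 10↦1]  zeros at y ∈ ∅
  x = 6: [0↦8, 1↦9, 2↦6, 3↦10, 4↦10, 5↦6, 6↦9, 7↦8, 8↦3, 9↦5, 10↦3]  zeros at y ∈ ∅
  x = 7: [0↦9, 1↦9, 2↦5, 3↦8, 4↦7, 5↦2, 6↦4, 7↦2, 8↦7, 9↦8, 10↦5]  zeros at y ∈ ∅
  x = 8: [0↦10, 1↦9, 2↦4, 3↦6, 4↦4, 5↦9, 6↦10, 7↦7, 8↦0, 9↦0, 10↦7]  zeros at y ∈ {8, 9}
  x = 9: [0↦0, 1↦9, 2↦3, 3↦4, 4↦1, 5↦5, 6↦5, 7↦1, 8↦4, 9↦3, 10↦9]  zeros at y ∈ {0}
  x = 10: [0↦1, 1↦9, 2↦2, 3↦2, 4↦9, 5↦1, 6↦0, 7↦6, 8↦8, 9↦6, 10↦0]  zeros at y ∈ {6, 10}
Collecting zeros: affine points = {(0, 3), (0, 7), (1, 2), (2, 4), (2, 5), (8, 8), (8, 9), (9, 0), (10, 6), (10, 10)}.
Total count |C(F_11)_aff| = 10.


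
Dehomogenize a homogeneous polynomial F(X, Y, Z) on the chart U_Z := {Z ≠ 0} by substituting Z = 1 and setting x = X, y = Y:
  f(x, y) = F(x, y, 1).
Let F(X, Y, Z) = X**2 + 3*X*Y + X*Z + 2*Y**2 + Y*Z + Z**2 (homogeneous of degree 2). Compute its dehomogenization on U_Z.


f(x, y) = x**2 + 3*x*y + x + 2*y**2 + y + 1

On U_Z we set Z = 1. Each monomial c·X^i·Y^j·Z^k in F becomes c·x^i·y^j·1^k = c·x^i·y^j.
Substituting Z = 1: F(X, Y, 1) = x**2 + 3*x*y + x + 2*y**2 + y + 1.
Note: deg(f) ≤ deg(F) = 2; strict inequality happens when F is divisible by Z (lost terms).


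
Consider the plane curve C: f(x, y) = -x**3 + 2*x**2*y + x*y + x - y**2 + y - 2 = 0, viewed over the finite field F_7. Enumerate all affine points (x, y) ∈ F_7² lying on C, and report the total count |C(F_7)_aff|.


Affine F_7-points: {(0, 4), (1, 5), (1, 6), (3, 2), (3, 6), (4, 4), (4, 5), (5, 2), (5, 5)}; count = 9.

For each of the 49 pairs (x, y) ∈ F_7², evaluate f(x, y) mod 7. Record the zeros.
  x = 0: [0↦5, 1↦5, 2↦3, 3↦6, 4↦0, 5↦6, 6↦3]  zeros at y ∈ {4}
  x = 1: [0↦5, 1↦1, 2↦2, 3↦1, 4↦5, 5↦0, 6↦0]  zeros at y ∈ {5, 6}
  x = 2: [0↦6, 1↦2, 2↦3, 3↦2, 4↦6, 5↦1, 6↦1]  zeros at y ∈ ∅
  x = 3: [0↦2, 1↦2, 2↦0, 3↦3, 4↦4, 5↦3, 6↦0]  zeros at y ∈ {2, 6}
  x = 4: [0↦1, 1↦2, 2↦1, 3↦5, 4↦0, 5↦0, 6↦5]  zeros at y ∈ {4, 5}
  x = 5: [0↦4, 1↦3, 2↦0, 3↦2, 4↦2, 5↦0, 6↦3]  zeros at y ∈ {2, 5}
  x = 6: [0↦5, 1↦6, 2↦5, 3↦2, 4↦4, 5↦4, 6↦2]  zeros at y ∈ ∅
Collecting zeros: affine points = {(0, 4), (1, 5), (1, 6), (3, 2), (3, 6), (4, 4), (4, 5), (5, 2), (5, 5)}.
Total count |C(F_7)_aff| = 9.


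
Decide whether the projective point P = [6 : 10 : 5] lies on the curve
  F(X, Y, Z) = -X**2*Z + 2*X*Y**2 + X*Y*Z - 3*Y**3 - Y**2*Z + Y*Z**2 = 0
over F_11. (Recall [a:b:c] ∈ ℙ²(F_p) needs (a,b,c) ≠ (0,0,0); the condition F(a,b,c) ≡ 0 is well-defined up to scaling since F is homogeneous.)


F(6,10,5) ≡ 6 (mod 11); P is NOT on the curve.

Evaluate F(6, 10, 5) term-by-term (mod 11).
  -X**2*Z ↦ -1·36·1·5 = -180
  2*X*Y**2 ↦ 2·6·100·1 = 1200
  X*Y*Z ↦ 1·6·10·5 = 300
  -3*Y**3 ↦ -3·1·1000·1 = -3000
  -Y**2*Z ↦ -1·1·100·5 = -500
  Y*Z**2 ↦ 1·1·10·25 = 250
Sum: F(6, 10, 5) = (-180) + (1200) + (300) + (-3000) + (-500) + (250) = -1930.
Reducing mod 11: -1930 ≡ 6 (mod 11).
Since F(a, b, c) ≡ 6 ≠ 0 (mod 11), P does NOT lie on the curve.


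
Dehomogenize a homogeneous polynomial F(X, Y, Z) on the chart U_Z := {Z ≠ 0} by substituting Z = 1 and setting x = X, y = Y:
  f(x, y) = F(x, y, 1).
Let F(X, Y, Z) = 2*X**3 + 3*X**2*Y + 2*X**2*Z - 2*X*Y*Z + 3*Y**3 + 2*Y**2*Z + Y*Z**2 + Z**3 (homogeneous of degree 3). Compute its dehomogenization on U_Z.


f(x, y) = 2*x**3 + 3*x**2*y + 2*x**2 - 2*x*y + 3*y**3 + 2*y**2 + y + 1

On U_Z we set Z = 1. Each monomial c·X^i·Y^j·Z^k in F becomes c·x^i·y^j·1^k = c·x^i·y^j.
Substituting Z = 1: F(X, Y, 1) = 2*x**3 + 3*x**2*y + 2*x**2 - 2*x*y + 3*y**3 + 2*y**2 + y + 1.
Note: deg(f) ≤ deg(F) = 3; strict inequality happens when F is divisible by Z (lost terms).


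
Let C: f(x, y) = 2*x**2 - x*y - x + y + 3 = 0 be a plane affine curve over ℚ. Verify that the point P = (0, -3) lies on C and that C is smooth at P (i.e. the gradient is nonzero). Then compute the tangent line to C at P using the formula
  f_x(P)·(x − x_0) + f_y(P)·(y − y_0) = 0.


Tangent line at P: 2*x + y + 3 = 0.

Step 1: f(0, -3) = 0, so P lies on C.
Step 2: partial derivatives
  f_x(x, y) = 4*x - y - 1, f_y(x, y) = 1 - x.
  f_x(P) = 2, f_y(P) = 1 (gradient nonzero, so P is smooth).
Step 3: tangent line at P: 2·(x − 0) + 1·(y − -3) = 0.
Expanding: 2*x + y + 3 = 0.


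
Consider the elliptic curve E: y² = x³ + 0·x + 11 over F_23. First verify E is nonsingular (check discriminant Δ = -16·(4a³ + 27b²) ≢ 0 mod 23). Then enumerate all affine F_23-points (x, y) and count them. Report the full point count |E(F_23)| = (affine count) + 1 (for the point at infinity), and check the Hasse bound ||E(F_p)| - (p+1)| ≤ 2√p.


Affine points = {(1, 9), (1, 14), (4, 11), (4, 12), (7, 3), (7, 20), (9, 2), (9, 21), (11, 10), (11, 13), (13, 0), (14, 8), (14, 15), (16, 6), (16, 17), (17, 5), (17, 18), (18, 1), (18, 22), (19, 4), (19, 19), (21, 7), (21, 16)}; affine count = 23; |E(F_23)| = 24.

Discriminant check: Δ ∝ 4a³ + 27b² = 4·0³ + 27·11² = 4·0 + 27·121 ≡ 1 (mod 23). Nonzero ⇒ E is nonsingular.
For each x ∈ F_23, compute rhs = x³ + 0·x + 11 mod 23, then count y ∈ F_23 with y² ≡ rhs.
  x = 0: rhs = 11, matching y values: none (0 points).
  x = 1: rhs = 12, matching y values: 9, 14 (2 points).
  x = 2: rhs = 19, matching y values: none (0 points).
  x = 3: rhs = 15, matching y values: none (0 points).
  x = 4: rhs = 6, matching y values: 11, 12 (2 points).
  x = 5: rhs = 21, matching y values: none (0 points).
  x = 6: rhs = 20, matching y values: none (0 points).
  x = 7: rhs = 9, matching y values: 3, 20 (2 points).
  x = 8: rhs = 17, matching y values: none (0 points).
  x = 9: rhs = 4, matching y values: 2, 21 (2 points).
  x = 10: rhs = 22, matching y values: none (0 points).
  x = 11: rhs = 8, matching y values: 10, 13 (2 points).
  x = 12: rhs = 14, matching y values: none (0 points).
  x = 13: rhs = 0, matching y values: 0 (1 points).
  x = 14: rhs = 18, matching y values: 8, 15 (2 points).
  x = 15: rhs = 5, matching y values: none (0 points).
  x = 16: rhs = 13, matching y values: 6, 17 (2 points).
  x = 17: rhs = 2, matching y values: 5, 18 (2 points).
  x = 18: rhs = 1, matching y values: 1, 22 (2 points).
  x = 19: rhs = 16, matching y values: 4, 19 (2 points).
  x = 20: rhs = 7, matching y values: none (0 points).
  x = 21: rhs = 3, matching y values: 7, 16 (2 points).
  x = 22: rhs = 10, matching y values: none (0 points).
Total affine count: 23.
Full point count |E(F_23)| = 23 + 1 = 24.
Hasse bound: |24 − (23+1)| = |0| = 0 ≤ 2√23 ≈ 9.5917 ✓.


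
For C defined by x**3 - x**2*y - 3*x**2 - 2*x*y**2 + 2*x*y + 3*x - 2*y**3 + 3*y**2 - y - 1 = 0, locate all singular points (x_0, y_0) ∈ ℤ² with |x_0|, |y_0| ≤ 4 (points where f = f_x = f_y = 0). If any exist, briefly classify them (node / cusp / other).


Singular points: {(1, 0)}; classification: cusp.

Compute partial derivatives:
  f_x = 3*x**2 - 2*x*y - 6*x - 2*y**2 + 2*y + 3.
  f_y = -x**2 - 4*x*y + 2*x - 6*y**2 + 6*y - 1.
Scan x_0 ∈ {−4, ..., 4}. For each x_0, f_y(x_0, y) is a polynomial in y; find its integer roots y ∈ {−4, ..., 4}, then test f_x and f at those candidates.
  x = -4: f_y(-4, y) = -6*y**2 + 22*y - 25; no integer root y with |y| ≤ 4.
  x = -3: f_y(-3, y) = -6*y**2 + 18*y - 16; no integer root y with |y| ≤ 4.
  x = -2: f_y(-2, y) = -6*y**2 + 14*y - 9; no integer root y with |y| ≤ 4.
  x = -1: f_y(-1, y) = -6*y**2 + 10*y - 4; vanishes at y ∈ {1}. (-1, 1): f_x = 14 ≠ 0.
  x = 0: f_y(0, y) = -6*y**2 + 6*y - 1; no integer root y with |y| ≤ 4.
  x = 1: f_y(1, y) = -6*y**2 + 2*y; vanishes at y ∈ {0}. (1, 0): f_x = 0, f = 0 — SINGULAR.
  x = 2: f_y(2, y) = -6*y**2 - 2*y - 1; no integer root y with |y| ≤ 4.
  x = 3: f_y(3, y) = -6*y**2 - 6*y - 4; no integer root y with |y| ≤ 4.
  x = 4: f_y(4, y) = -6*y**2 - 10*y - 9; no integer root y with |y| ≤ 4.
Only singular point on the grid: (1, 0).
Classify: substitute x = 1 + u, y = 0 + v and expand: f = u**3 - u**2*v - 2*u*v**2 - 2*v**3 + v**2.
No constant or linear terms (consistent with a singular point). Quadratic part: v**2. Cubic part: u**3 - u**2*v - 2*u*v**2 - 2*v**3.
The quadratic part v**2 is a perfect square, so there is a single (double) tangent line v = 0, i.e. y = 0. Restricting the cubic part to that line (v = 0) leaves u**3 ≠ 0, so f is not divisible by v and the branch is v² ≈ -u**3 to lowest order — this is a cusp.
Classification: cusp.


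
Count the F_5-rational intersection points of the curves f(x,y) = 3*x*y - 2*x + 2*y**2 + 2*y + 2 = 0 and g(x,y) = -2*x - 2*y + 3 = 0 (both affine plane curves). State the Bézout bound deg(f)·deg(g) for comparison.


Common zeros: ∅; count = 0; Bézout bound = 2.

deg(f) = 2, deg(g) = 1, so Bézout bound = 2.
Scan x ∈ F_5. For each x, list the y ∈ F_5 with f(x, y) ≡ 0 and those with g(x, y) ≡ 0 (mod 5); the common zeros in that column are the intersection.
  x = 0: f ≡ 0 at y ∈ ∅; g ≡ 0 at y ∈ {4}; common: ∅.
  x = 1: f ≡ 0 at y ∈ {0}; g ≡ 0 at y ∈ {3}; common: ∅.
  x = 2: f ≡ 0 at y ∈ {3}; g ≡ 0 at y ∈ {2}; common: ∅.
  x = 3: f ≡ 0 at y ∈ ∅; g ≡ 0 at y ∈ {1}; common: ∅.
  x = 4: f ≡ 0 at y ∈ {1, 2}; g ≡ 0 at y ∈ {0}; common: ∅.
Collecting: common zeros = ∅, so the count is 0.
Comparison with the Bézout bound: 0 ≤ 2 = deg(f)·deg(g), as expected for curves with no common component (the affine F_5-count falls short of the bound because intersections may lie at infinity, over extension fields, or carry multiplicity).


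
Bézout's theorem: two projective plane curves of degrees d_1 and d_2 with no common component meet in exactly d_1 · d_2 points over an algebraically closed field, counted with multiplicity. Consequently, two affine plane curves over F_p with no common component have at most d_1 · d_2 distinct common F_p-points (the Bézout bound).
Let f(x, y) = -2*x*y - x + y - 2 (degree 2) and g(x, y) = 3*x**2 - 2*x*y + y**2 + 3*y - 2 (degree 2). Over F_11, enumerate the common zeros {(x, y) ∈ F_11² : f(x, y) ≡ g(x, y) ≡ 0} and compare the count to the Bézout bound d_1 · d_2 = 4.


Common zeros: ∅; count = 0; Bézout bound = 4.

deg(f) = 2, deg(g) = 2, so Bézout bound = 4.
Scan x ∈ F_11. For each x, list the y ∈ F_11 with f(x, y) ≡ 0 and those with g(x, y) ≡ 0 (mod 11); the common zeros in that column are the intersection.
  x = 0: f ≡ 0 at y ∈ {2}; g ≡ 0 at y ∈ ∅; common: ∅.
  x = 1: f ≡ 0 at y ∈ {8}; g ≡ 0 at y ∈ ∅; common: ∅.
  x = 2: f ≡ 0 at y ∈ {6}; g ≡ 0 at y ∈ {4, 8}; common: ∅.
  x = 3: f ≡ 0 at y ∈ {10}; g ≡ 0 at y ∈ ∅; common: ∅.
  x = 4: f ≡ 0 at y ∈ {7}; g ≡ 0 at y ∈ ∅; common: ∅.
  x = 5: f ≡ 0 at y ∈ {9}; g ≡ 0 at y ∈ ∅; common: ∅.
  x = 6: f ≡ 0 at y ∈ ∅; g ≡ 0 at y ∈ {3, 6}; common: ∅.
  x = 7: f ≡ 0 at y ∈ {1}; g ≡ 0 at y ∈ {3, 8}; common: ∅.
  x = 8: f ≡ 0 at y ∈ {3}; g ≡ 0 at y ∈ {4, 9}; common: ∅.
  x = 9: f ≡ 0 at y ∈ {0}; g ≡ 0 at y ∈ {6, 9}; common: ∅.
  x = 10: f ≡ 0 at y ∈ {4}; g ≡ 0 at y ∈ ∅; common: ∅.
Collecting: common zeros = ∅, so the count is 0.
Comparison with the Bézout bound: 0 ≤ 4 = deg(f)·deg(g), as expected for curves with no common component (the affine F_11-count falls short of the bound because intersections may lie at infinity, over extension fields, or carry multiplicity).


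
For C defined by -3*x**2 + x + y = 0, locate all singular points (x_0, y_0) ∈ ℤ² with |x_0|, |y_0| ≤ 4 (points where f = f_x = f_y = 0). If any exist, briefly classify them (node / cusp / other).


No singular points in the scanned grid; C is smooth there.

Compute partial derivatives:
  f_x = 1 - 6*x.
  f_y = 1.
f_y = 1 is a nonzero constant, so f_y never vanishes: no point (x, y) can satisfy f = f_x = f_y = 0. In particular no (x, y) ∈ {−4, ..., 4}² is singular; the curve is smooth.


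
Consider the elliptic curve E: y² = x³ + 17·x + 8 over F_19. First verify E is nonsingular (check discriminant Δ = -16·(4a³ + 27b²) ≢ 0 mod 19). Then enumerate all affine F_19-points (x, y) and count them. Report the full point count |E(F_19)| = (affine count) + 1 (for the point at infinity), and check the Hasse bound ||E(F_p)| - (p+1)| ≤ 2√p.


Affine points = {(1, 8), (1, 11), (4, 8), (4, 11), (5, 3), (5, 16), (9, 4), (9, 15), (10, 0), (11, 5), (11, 14), (14, 8), (14, 11), (15, 3), (15, 16), (16, 5), (16, 14), (17, 2), (17, 17), (18, 3), (18, 16)}; affine count = 21; |E(F_19)| = 22.

Discriminant check: Δ ∝ 4a³ + 27b² = 4·17³ + 27·8² = 4·4913 + 27·64 ≡ 5 (mod 19). Nonzero ⇒ E is nonsingular.
For each x ∈ F_19, compute rhs = x³ + 17·x + 8 mod 19, then count y ∈ F_19 with y² ≡ rhs.
  x = 0: rhs = 8, matching y values: none (0 points).
  x = 1: rhs = 7, matching y values: 8, 11 (2 points).
  x = 2: rhs = 12, matching y values: none (0 points).
  x = 3: rhs = 10, matching y values: none (0 points).
  x = 4: rhs = 7, matching y values: 8, 11 (2 points).
  x = 5: rhs = 9, matching y values: 3, 16 (2 points).
  x = 6: rhs = 3, matching y values: none (0 points).
  x = 7: rhs = 14, matching y values: none (0 points).
  x = 8: rhs = 10, matching y values: none (0 points).
  x = 9: rhs = 16, matching y values: 4, 15 (2 points).
  x = 10: rhs = 0, matching y values: 0 (1 points).
  x = 11: rhs = 6, matching y values: 5, 14 (2 points).
  x = 12: rhs = 2, matching y values: none (0 points).
  x = 13: rhs = 13, matching y values: none (0 points).
  x = 14: rhs = 7, matching y values: 8, 11 (2 points).
  x = 15: rhs = 9, matching y values: 3, 16 (2 points).
  x = 16: rhs = 6, matching y values: 5, 14 (2 points).
  x = 17: rhs = 4, matching y values: 2, 17 (2 points).
  x = 18: rhs = 9, matching y values: 3, 16 (2 points).
Total affine count: 21.
Full point count |E(F_19)| = 21 + 1 = 22.
Hasse bound: |22 − (19+1)| = |2| = 2 ≤ 2√19 ≈ 8.7178 ✓.


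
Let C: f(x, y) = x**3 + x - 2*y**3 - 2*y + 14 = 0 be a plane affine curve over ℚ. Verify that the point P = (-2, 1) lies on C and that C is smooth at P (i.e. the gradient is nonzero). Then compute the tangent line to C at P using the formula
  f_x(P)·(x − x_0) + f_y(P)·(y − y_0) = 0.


Tangent line at P: 13*x - 8*y + 34 = 0.

Step 1: f(-2, 1) = 0, so P lies on C.
Step 2: partial derivatives
  f_x(x, y) = 3*x**2 + 1, f_y(x, y) = -6*y**2 - 2.
  f_x(P) = 13, f_y(P) = -8 (gradient nonzero, so P is smooth).
Step 3: tangent line at P: 13·(x − -2) + -8·(y − 1) = 0.
Expanding: 13*x - 8*y + 34 = 0.


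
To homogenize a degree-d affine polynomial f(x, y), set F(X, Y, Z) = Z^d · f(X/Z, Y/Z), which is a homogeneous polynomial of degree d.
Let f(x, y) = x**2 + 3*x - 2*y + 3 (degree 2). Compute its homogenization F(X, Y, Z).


F(X, Y, Z) = X**2 + 3*X*Z - 2*Y*Z + 3*Z**2

deg(f) = 2.
Substitute x = X/Z, y = Y/Z into f, then multiply by Z^2.
  monomial 1·x^2·y^0 ↦ 1·X^2·Y^0·Z^0.
  monomial 3·x^1·y^0 ↦ 3·X^1·Y^0·Z^1.
  monomial -2·x^0·y^1 ↦ -2·X^0·Y^1·Z^1.
  monomial 3·x^0·y^0 ↦ 3·X^0·Y^0·Z^2.
Collecting: F(X, Y, Z) = X**2 + 3*X*Z - 2*Y*Z + 3*Z**2.


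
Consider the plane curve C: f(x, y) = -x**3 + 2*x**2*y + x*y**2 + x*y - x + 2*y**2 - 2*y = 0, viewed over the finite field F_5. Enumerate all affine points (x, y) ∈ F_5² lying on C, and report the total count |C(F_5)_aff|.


Affine F_5-points: {(0, 0), (0, 1), (1, 4), (2, 0), (2, 3), (3, 0)}; count = 6.

For each of the 25 pairs (x, y) ∈ F_5², evaluate f(x, y) mod 5. Record the zeros.
  x = 0: [0↦0, 1↦0, 2↦4, 3↦2, 4↦4]  zeros at y ∈ {0, 1}
  x = 1: [0↦3, 1↦2, 2↦2, 3↦3, 4↦0]  zeros at y ∈ {4}
  x = 2: [0↦0, 1↦2, 2↦2, 3↦0, 4↦1]  zeros at y ∈ {0, 3}
  x = 3: [0↦0, 1↦4, 2↦3, 3↦2, 4↦1]  zeros at y ∈ {0}
  x = 4: [0↦2, 1↦2, 2↦4, 3↦3, 4↦4]  zeros at y ∈ ∅
Collecting zeros: affine points = {(0, 0), (0, 1), (1, 4), (2, 0), (2, 3), (3, 0)}.
Total count |C(F_5)_aff| = 6.


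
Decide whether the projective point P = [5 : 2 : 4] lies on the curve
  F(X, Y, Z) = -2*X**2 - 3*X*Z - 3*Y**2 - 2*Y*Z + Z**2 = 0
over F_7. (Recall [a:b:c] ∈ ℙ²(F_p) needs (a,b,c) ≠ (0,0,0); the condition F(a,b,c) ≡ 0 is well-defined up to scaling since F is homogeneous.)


F(5,2,4) ≡ 4 (mod 7); P is NOT on the curve.

Evaluate F(5, 2, 4) term-by-term (mod 7).
  -2*X**2 ↦ -2·25·1·1 = -50
  -3*X*Z ↦ -3·5·1·4 = -60
  -3*Y**2 ↦ -3·1·4·1 = -12
  -2*Y*Z ↦ -2·1·2·4 = -16
  Z**2 ↦ 1·1·1·16 = 16
Sum: F(5, 2, 4) = (-50) + (-60) + (-12) + (-16) + (16) = -122.
Reducing mod 7: -122 ≡ 4 (mod 7).
Since F(a, b, c) ≡ 4 ≠ 0 (mod 7), P does NOT lie on the curve.


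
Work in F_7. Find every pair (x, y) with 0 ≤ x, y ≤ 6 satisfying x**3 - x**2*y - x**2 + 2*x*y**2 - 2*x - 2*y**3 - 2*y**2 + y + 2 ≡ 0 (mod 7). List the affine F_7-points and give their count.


Affine F_7-points: {(0, 4), (1, 0), (3, 0), (3, 3), (3, 6), (4, 0), (4, 5), (5, 6), (6, 6)}; count = 9.

For each of the 49 pairs (x, y) ∈ F_7², evaluate f(x, y) mod 7. Record the zeros.
  x = 0: [0↦2, 1↦6, 2↦1, 3↦3, 4↦0, 5↦1, 6↦1]  zeros at y ∈ {4}
  x = 1: [0↦0, 1↦5, 2↦5, 3↦2, 4↦5, 5↦2, 6↦2]  zeros at y ∈ {0}
  x = 2: [0↦2, 1↦6, 2↦2, 3↦6, 4↦6, 5↦4, 6↦2]  zeros at y ∈ ∅
  x = 3: [0↦0, 1↦1, 2↦5, 3↦0, 4↦2, 5↦6, 6↦0]  zeros at y ∈ {0, 3, 6}
  x = 4: [0↦0, 1↦3, 2↦6, 3↦4, 4↦6, 5↦0, 6↦2]  zeros at y ∈ {0, 5}
  x = 5: [0↦1, 1↦4, 2↦4, 3↦3, 4↦3, 5↦6, 6↦0]  zeros at y ∈ {6}
  x = 6: [0↦2, 1↦3, 2↦5, 3↦3, 4↦6, 5↦2, 6↦0]  zeros at y ∈ {6}
Collecting zeros: affine points = {(0, 4), (1, 0), (3, 0), (3, 3), (3, 6), (4, 0), (4, 5), (5, 6), (6, 6)}.
Total count |C(F_7)_aff| = 9.


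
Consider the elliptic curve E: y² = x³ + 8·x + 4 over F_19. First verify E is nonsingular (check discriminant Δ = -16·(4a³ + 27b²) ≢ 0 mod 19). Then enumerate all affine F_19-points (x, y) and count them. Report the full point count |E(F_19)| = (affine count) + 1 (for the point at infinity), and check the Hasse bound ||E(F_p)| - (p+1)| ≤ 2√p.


Affine points = {(0, 2), (0, 17), (2, 3), (2, 16), (3, 6), (3, 13), (4, 9), (4, 10), (5, 6), (5, 13), (7, 2), (7, 17), (9, 8), (9, 11), (10, 1), (10, 18), (11, 6), (11, 13), (12, 2), (12, 17), (13, 5), (13, 14)}; affine count = 22; |E(F_19)| = 23.

Discriminant check: Δ ∝ 4a³ + 27b² = 4·8³ + 27·4² = 4·512 + 27·16 ≡ 10 (mod 19). Nonzero ⇒ E is nonsingular.
For each x ∈ F_19, compute rhs = x³ + 8·x + 4 mod 19, then count y ∈ F_19 with y² ≡ rhs.
  x = 0: rhs = 4, matching y values: 2, 17 (2 points).
  x = 1: rhs = 13, matching y values: none (0 points).
  x = 2: rhs = 9, matching y values: 3, 16 (2 points).
  x = 3: rhs = 17, matching y values: 6, 13 (2 points).
  x = 4: rhs = 5, matching y values: 9, 10 (2 points).
  x = 5: rhs = 17, matching y values: 6, 13 (2 points).
  x = 6: rhs = 2, matching y values: none (0 points).
  x = 7: rhs = 4, matching y values: 2, 17 (2 points).
  x = 8: rhs = 10, matching y values: none (0 points).
  x = 9: rhs = 7, matching y values: 8, 11 (2 points).
  x = 10: rhs = 1, matching y values: 1, 18 (2 points).
  x = 11: rhs = 17, matching y values: 6, 13 (2 points).
  x = 12: rhs = 4, matching y values: 2, 17 (2 points).
  x = 13: rhs = 6, matching y values: 5, 14 (2 points).
  x = 14: rhs = 10, matching y values: none (0 points).
  x = 15: rhs = 3, matching y values: none (0 points).
  x = 16: rhs = 10, matching y values: none (0 points).
  x = 17: rhs = 18, matching y values: none (0 points).
  x = 18: rhs = 14, matching y values: none (0 points).
Total affine count: 22.
Full point count |E(F_19)| = 22 + 1 = 23.
Hasse bound: |23 − (19+1)| = |3| = 3 ≤ 2√19 ≈ 8.7178 ✓.


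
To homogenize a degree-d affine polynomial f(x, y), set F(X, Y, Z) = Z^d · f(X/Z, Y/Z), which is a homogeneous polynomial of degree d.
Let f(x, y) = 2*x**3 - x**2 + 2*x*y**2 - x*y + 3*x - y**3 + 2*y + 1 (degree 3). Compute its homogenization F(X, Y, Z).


F(X, Y, Z) = 2*X**3 - X**2*Z + 2*X*Y**2 - X*Y*Z + 3*X*Z**2 - Y**3 + 2*Y*Z**2 + Z**3

deg(f) = 3.
Substitute x = X/Z, y = Y/Z into f, then multiply by Z^3.
  monomial 2·x^3·y^0 ↦ 2·X^3·Y^0·Z^0.
  monomial -1·x^2·y^0 ↦ -1·X^2·Y^0·Z^1.
  monomial 2·x^1·y^2 ↦ 2·X^1·Y^2·Z^0.
  monomial -1·x^1·y^1 ↦ -1·X^1·Y^1·Z^1.
  monomial 3·x^1·y^0 ↦ 3·X^1·Y^0·Z^2.
  monomial -1·x^0·y^3 ↦ -1·X^0·Y^3·Z^0.
  monomial 2·x^0·y^1 ↦ 2·X^0·Y^1·Z^2.
  monomial 1·x^0·y^0 ↦ 1·X^0·Y^0·Z^3.
Collecting: F(X, Y, Z) = 2*X**3 - X**2*Z + 2*X*Y**2 - X*Y*Z + 3*X*Z**2 - Y**3 + 2*Y*Z**2 + Z**3.


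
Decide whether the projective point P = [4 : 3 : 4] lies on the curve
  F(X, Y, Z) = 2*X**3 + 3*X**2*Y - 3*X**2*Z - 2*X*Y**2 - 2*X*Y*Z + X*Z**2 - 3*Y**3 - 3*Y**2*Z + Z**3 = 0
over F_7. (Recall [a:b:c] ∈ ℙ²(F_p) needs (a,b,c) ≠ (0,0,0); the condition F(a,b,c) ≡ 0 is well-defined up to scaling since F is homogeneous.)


F(4,3,4) ≡ 5 (mod 7); P is NOT on the curve.

Evaluate F(4, 3, 4) term-by-term (mod 7).
  2*X**3 ↦ 2·64·1·1 = 128
  3*X**2*Y ↦ 3·16·3·1 = 144
  -3*X**2*Z ↦ -3·16·1·4 = -192
  -2*X*Y**2 ↦ -2·4·9·1 = -72
  -2*X*Y*Z ↦ -2·4·3·4 = -96
  X*Z**2 ↦ 1·4·1·16 = 64
  -3*Y**3 ↦ -3·1·27·1 = -81
  -3*Y**2*Z ↦ -3·1·9·4 = -108
  Z**3 ↦ 1·1·1·64 = 64
Sum: F(4, 3, 4) = (128) + (144) + (-192) + (-72) + (-96) + (64) + (-81) + (-108) + (64) = -149.
Reducing mod 7: -149 ≡ 5 (mod 7).
Since F(a, b, c) ≡ 5 ≠ 0 (mod 7), P does NOT lie on the curve.


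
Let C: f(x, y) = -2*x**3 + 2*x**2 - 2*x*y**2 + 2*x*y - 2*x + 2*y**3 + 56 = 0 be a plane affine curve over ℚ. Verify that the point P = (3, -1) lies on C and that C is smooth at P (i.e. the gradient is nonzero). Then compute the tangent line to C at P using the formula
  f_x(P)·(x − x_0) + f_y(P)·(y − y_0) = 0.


Tangent line at P: -48*x + 24*y + 168 = 0.

Step 1: f(3, -1) = 0, so P lies on C.
Step 2: partial derivatives
  f_x(x, y) = -6*x**2 + 4*x - 2*y**2 + 2*y - 2, f_y(x, y) = -4*x*y + 2*x + 6*y**2.
  f_x(P) = -48, f_y(P) = 24 (gradient nonzero, so P is smooth).
Step 3: tangent line at P: -48·(x − 3) + 24·(y − -1) = 0.
Expanding: -48*x + 24*y + 168 = 0.


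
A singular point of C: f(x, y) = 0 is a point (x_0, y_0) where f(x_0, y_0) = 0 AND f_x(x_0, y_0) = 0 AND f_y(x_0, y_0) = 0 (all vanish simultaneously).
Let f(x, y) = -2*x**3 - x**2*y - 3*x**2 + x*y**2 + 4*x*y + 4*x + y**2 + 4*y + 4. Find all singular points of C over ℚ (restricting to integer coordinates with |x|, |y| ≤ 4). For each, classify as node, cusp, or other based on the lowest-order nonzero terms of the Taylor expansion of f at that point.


Singular points: {(0, -2)}; classification: node.

Compute partial derivatives:
  f_x = -6*x**2 - 2*x*y - 6*x + y**2 + 4*y + 4.
  f_y = -x**2 + 2*x*y + 4*x + 2*y + 4.
Scan x_0 ∈ {−4, ..., 4}. For each x_0, f_y(x_0, y) is a polynomial in y; find its integer roots y ∈ {−4, ..., 4}, then test f_x and f at those candidates.
  x = -4: f_y(-4, y) = -6*y - 28; no integer root y with |y| ≤ 4.
  x = -3: f_y(-3, y) = -4*y - 17; no integer root y with |y| ≤ 4.
  x = -2: f_y(-2, y) = -2*y - 8; vanishes at y ∈ {-4}. (-2, -4): f_x = -24 ≠ 0.
  x = -1: f_y(-1, y) = -1; no integer root y with |y| ≤ 4.
  x = 0: f_y(0, y) = 2*y + 4; vanishes at y ∈ {-2}. (0, -2): f_x = 0, f = 0 — SINGULAR.
  x = 1: f_y(1, y) = 4*y + 7; no integer root y with |y| ≤ 4.
  x = 2: f_y(2, y) = 6*y + 8; no integer root y with |y| ≤ 4.
  x = 3: f_y(3, y) = 8*y + 7; no integer root y with |y| ≤ 4.
  x = 4: f_y(4, y) = 10*y + 4; no integer root y with |y| ≤ 4.
Only singular point on the grid: (0, -2).
Classify: substitute x = 0 + u, y = -2 + v and expand: f = -2*u**3 - u**2*v - u**2 + u*v**2 + v**2.
No constant or linear terms (consistent with a singular point). Quadratic part: -u**2 + v**2. Cubic part: -2*u**3 - u**2*v + u*v**2.
The quadratic part v**2 - u**2 = (v − u)(v + u) splits into two distinct linear factors, so there are two distinct tangent lines y − -2 = ±(x − 0) — this is a node (ordinary double point).
Classification: node.


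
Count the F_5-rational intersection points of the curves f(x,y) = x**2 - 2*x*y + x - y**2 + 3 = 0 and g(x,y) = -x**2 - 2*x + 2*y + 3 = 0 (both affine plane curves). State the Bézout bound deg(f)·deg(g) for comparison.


Common zeros: {(1, 0), (4, 3)}; count = 2; Bézout bound = 4.

deg(f) = 2, deg(g) = 2, so Bézout bound = 4.
Scan x ∈ F_5. For each x, list the y ∈ F_5 with f(x, y) ≡ 0 and those with g(x, y) ≡ 0 (mod 5); the common zeros in that column are the intersection.
  x = 0: f ≡ 0 at y ∈ ∅; g ≡ 0 at y ∈ {1}; common: ∅.
  x = 1: f ≡ 0 at y ∈ {0, 3}; g ≡ 0 at y ∈ {0}; common: {0}.
  x = 2: f ≡ 0 at y ∈ ∅; g ≡ 0 at y ∈ {0}; common: ∅.
  x = 3: f ≡ 0 at y ∈ {0, 4}; g ≡ 0 at y ∈ {1}; common: ∅.
  x = 4: f ≡ 0 at y ∈ {3, 4}; g ≡ 0 at y ∈ {3}; common: {3}.
Collecting: common zeros = {(1, 0), (4, 3)}, so the count is 2.
Comparison with the Bézout bound: 2 ≤ 4 = deg(f)·deg(g), as expected for curves with no common component (the affine F_5-count falls short of the bound because intersections may lie at infinity, over extension fields, or carry multiplicity).


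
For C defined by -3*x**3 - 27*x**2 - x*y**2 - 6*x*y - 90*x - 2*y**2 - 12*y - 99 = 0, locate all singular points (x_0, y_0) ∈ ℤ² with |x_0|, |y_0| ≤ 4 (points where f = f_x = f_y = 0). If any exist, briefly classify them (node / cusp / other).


Singular points: {(-3, -3)}; classification: cusp.

Compute partial derivatives:
  f_x = -9*x**2 - 54*x - y**2 - 6*y - 90.
  f_y = -2*x*y - 6*x - 4*y - 12.
Scan x_0 ∈ {−4, ..., 4}. For each x_0, f_y(x_0, y) is a polynomial in y; find its integer roots y ∈ {−4, ..., 4}, then test f_x and f at those candidates.
  x = -4: f_y(-4, y) = 4*y + 12; vanishes at y ∈ {-3}. (-4, -3): f_x = -9 ≠ 0.
  x = -3: f_y(-3, y) = 2*y + 6; vanishes at y ∈ {-3}. (-3, -3): f_x = 0, f = 0 — SINGULAR.
  x = -2: f_y(-2, y) = 0; vanishes at y ∈ {-4, -3, -2, -1, 0, 1, 2, 3, 4}. (-2, -4): f_x = -10 ≠ 0; (-2, -3): f_x = -9 ≠ 0; (-2, -2): f_x = -10 ≠ 0; (-2, -1): f_x = -13 ≠ 0; (-2, 0): f_x = -18 ≠ 0; (-2, 1): f_x = -25 ≠ 0; (-2, 2): f_x = -34 ≠ 0; (-2, 3): f_x = -45 ≠ 0; (-2, 4): f_x = -58 ≠ 0.
  x = -1: f_y(-1, y) = -2*y - 6; vanishes at y ∈ {-3}. (-1, -3): f_x = -36 ≠ 0.
  x = 0: f_y(0, y) = -4*y - 12; vanishes at y ∈ {-3}. (0, -3): f_x = -81 ≠ 0.
  x = 1: f_y(1, y) = -6*y - 18; vanishes at y ∈ {-3}. (1, -3): f_x = -144 ≠ 0.
  x = 2: f_y(2, y) = -8*y - 24; vanishes at y ∈ {-3}. (2, -3): f_x = -225 ≠ 0.
  x = 3: f_y(3, y) = -10*y - 30; vanishes at y ∈ {-3}. (3, -3): f_x = -324 ≠ 0.
  x = 4: f_y(4, y) = -12*y - 36; vanishes at y ∈ {-3}. (4, -3): f_x = -441 ≠ 0.
Only singular point on the grid: (-3, -3).
Classify: substitute x = -3 + u, y = -3 + v and expand: f = -3*u**3 - u*v**2 + v**2.
No constant or linear terms (consistent with a singular point). Quadratic part: v**2. Cubic part: -3*u**3 - u*v**2.
The quadratic part v**2 is a perfect square, so there is a single (double) tangent line v = 0, i.e. y = -3. Restricting the cubic part to that line (v = 0) leaves -3*u**3 ≠ 0, so f is not divisible by v and the branch is v² ≈ 3*u**3 to lowest order — this is a cusp.
Classification: cusp.
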